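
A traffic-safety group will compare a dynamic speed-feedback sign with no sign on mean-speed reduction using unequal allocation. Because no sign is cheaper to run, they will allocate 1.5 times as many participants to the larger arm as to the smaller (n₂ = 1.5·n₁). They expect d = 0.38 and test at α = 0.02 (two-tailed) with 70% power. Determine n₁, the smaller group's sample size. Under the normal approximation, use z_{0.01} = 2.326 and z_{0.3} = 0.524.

n₁ = 94

With allocation ratio k = n₂/n₁ = 1.5, Var(x̄₁−x̄₂) = σ²(1/n₁ + 1/(k·n₁)) = σ²·(k+1)/(k·n₁).
So n₁ = (1 + 1/k)·((z_{α/2} + z_β)/d)² = 1.667 × (2.850/0.38)².
n₁ = 1.667 × 56.25 = 93.8.
Round up: n₁ = 94, giving n₂ = 1.5 × 94 = 141.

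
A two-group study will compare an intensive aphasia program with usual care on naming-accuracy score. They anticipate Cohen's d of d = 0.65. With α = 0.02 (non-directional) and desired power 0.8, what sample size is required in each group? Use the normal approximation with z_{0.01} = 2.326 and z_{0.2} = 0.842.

n = 48 per group

For two independent groups with equal n: n = 2·((z_{α/2} + z_β) / d)².
z_{α/2} + z_β = 2.326 + 0.842 = 3.168.
n = 2 × (3.168 / 0.65)² = 2 × 4.874² = 2 × 23.75 = 47.5.
Round up to the next whole participant.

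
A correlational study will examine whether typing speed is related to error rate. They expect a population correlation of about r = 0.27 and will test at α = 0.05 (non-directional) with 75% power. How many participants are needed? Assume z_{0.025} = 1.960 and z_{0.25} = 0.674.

Fisher's z: C = ½·ln((1+r)/(1−r)) = ½·ln(1.7397) = 0.2769.
n = ((z_{α/2} + z_β)/C)² + 3.
(1.960 + 0.674) / 0.2769 = 2.634 / 0.2769 = 9.512.
n = 9.512² + 3 = 90.49 + 3 = 93.5.
Round up.

n = 94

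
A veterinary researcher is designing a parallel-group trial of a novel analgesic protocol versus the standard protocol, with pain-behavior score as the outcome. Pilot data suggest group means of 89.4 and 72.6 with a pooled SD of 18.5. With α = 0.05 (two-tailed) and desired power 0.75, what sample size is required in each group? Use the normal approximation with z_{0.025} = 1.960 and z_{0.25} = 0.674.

n = 17 per group

Cohen's d = |M₁ − M₂| / SD_pooled = |89.4 − 72.6| / 18.5 = 16.8 / 18.5 = 0.908.
For two independent groups with equal n: n = 2·((z_{α/2} + z_β) / d)².
z_{α/2} + z_β = 1.960 + 0.674 = 2.634.
n = 2 × (2.634 / 0.908)² = 2 × 2.901² = 2 × 8.42 = 16.8.
Round up to the next whole participant.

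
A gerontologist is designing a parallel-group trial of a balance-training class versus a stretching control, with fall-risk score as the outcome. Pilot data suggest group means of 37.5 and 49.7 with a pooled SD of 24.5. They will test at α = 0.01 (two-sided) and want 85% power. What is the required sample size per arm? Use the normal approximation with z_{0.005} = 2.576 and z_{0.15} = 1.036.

Cohen's d = |M₁ − M₂| / SD_pooled = |37.5 − 49.7| / 24.5 = 12.2 / 24.5 = 0.498.
For two independent groups with equal n: n = 2·((z_{α/2} + z_β) / d)².
z_{α/2} + z_β = 2.576 + 1.036 = 3.612.
n = 2 × (3.612 / 0.498)² = 2 × 7.253² = 2 × 52.61 = 105.2.
Round up to the next whole participant.

n = 106 per group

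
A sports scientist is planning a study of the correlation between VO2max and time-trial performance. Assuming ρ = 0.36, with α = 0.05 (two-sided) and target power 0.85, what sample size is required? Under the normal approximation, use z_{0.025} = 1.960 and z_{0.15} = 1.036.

n = 67

Fisher's z: C = ½·ln((1+r)/(1−r)) = ½·ln(2.1250) = 0.3769.
n = ((z_{α/2} + z_β)/C)² + 3.
(1.960 + 1.036) / 0.3769 = 2.996 / 0.3769 = 7.949.
n = 7.949² + 3 = 63.19 + 3 = 66.2.
Round up.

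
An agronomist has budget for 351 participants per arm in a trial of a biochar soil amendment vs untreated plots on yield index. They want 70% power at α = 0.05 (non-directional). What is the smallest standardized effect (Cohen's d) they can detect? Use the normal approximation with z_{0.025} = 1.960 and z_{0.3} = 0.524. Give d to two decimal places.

For two independent groups of n = 351 each: d_min = (z_{α/2} + z_β)·√(2/n).
z-sum = 1.960 + 0.524 = 2.484.
d_min = 2.484 × √(2/351) = 2.484 × 0.0755 = 0.188.

d_min ≈ 0.19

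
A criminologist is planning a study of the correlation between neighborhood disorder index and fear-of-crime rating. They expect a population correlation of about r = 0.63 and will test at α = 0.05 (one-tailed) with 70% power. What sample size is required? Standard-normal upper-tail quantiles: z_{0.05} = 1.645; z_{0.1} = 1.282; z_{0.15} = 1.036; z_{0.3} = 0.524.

n = 12

Fisher's z: C = ½·ln((1+r)/(1−r)) = ½·ln(4.4054) = 0.7414.
n = ((z_{α} + z_β)/C)² + 3.
(1.645 + 0.524) / 0.7414 = 2.169 / 0.7414 = 2.926.
n = 2.926² + 3 = 8.56 + 3 = 11.6.
Round up.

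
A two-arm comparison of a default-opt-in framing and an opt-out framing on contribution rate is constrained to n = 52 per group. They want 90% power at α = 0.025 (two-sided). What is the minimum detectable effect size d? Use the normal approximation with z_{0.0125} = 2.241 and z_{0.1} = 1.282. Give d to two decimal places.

For two independent groups of n = 52 each: d_min = (z_{α/2} + z_β)·√(2/n).
z-sum = 2.241 + 1.282 = 3.523.
d_min = 3.523 × √(2/52) = 3.523 × 0.1961 = 0.691.

d_min ≈ 0.69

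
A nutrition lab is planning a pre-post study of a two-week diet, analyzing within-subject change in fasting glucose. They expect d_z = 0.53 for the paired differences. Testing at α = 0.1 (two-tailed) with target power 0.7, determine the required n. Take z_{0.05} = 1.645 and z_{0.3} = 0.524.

n = 17 pairs

For a paired (one-sample on differences) test: n = ((z_{α/2} + z_β) / d)².
z_{α/2} + z_β = 1.645 + 0.524 = 2.169.
n = (2.169 / 0.53)² = 4.092² = 16.75.
Round up.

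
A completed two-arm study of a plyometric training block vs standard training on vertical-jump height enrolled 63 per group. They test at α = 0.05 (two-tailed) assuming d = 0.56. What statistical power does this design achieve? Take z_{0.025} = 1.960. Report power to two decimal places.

power ≈ 0.88

For two equal groups, power = Φ(d·√(n/2) − z_{α/2}).
d·√(n/2) = 0.56 × √(63/2) = 0.56 × 5.612 = 3.143.
z_β = 3.143 − 1.960 = 1.183.
Power = Φ(1.183) = 0.882.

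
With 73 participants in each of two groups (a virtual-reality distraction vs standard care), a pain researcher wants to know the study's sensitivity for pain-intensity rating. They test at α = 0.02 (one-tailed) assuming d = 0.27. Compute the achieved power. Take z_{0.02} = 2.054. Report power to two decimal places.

power ≈ 0.34

For two equal groups, power = Φ(d·√(n/2) − z_{α}).
d·√(n/2) = 0.27 × √(73/2) = 0.27 × 6.042 = 1.631.
z_β = 1.631 − 2.054 = -0.423.
Power = Φ(-0.423) = 0.336.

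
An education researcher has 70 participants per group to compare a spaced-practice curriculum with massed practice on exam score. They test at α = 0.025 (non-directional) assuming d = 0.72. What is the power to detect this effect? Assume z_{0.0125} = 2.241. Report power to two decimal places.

power ≈ 0.98

For two equal groups, power = Φ(d·√(n/2) − z_{α/2}).
d·√(n/2) = 0.72 × √(70/2) = 0.72 × 5.916 = 4.260.
z_β = 4.260 − 2.241 = 2.019.
Power = Φ(2.019) = 0.978.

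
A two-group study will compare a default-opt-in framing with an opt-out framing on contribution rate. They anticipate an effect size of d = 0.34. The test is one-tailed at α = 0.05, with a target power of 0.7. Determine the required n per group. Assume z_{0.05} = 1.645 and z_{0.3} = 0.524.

n = 82 per group

For two independent groups with equal n: n = 2·((z_{α} + z_β) / d)².
z_{α} + z_β = 1.645 + 0.524 = 2.169.
n = 2 × (2.169 / 0.34)² = 2 × 6.379² = 2 × 40.70 = 81.4.
Round up to the next whole participant.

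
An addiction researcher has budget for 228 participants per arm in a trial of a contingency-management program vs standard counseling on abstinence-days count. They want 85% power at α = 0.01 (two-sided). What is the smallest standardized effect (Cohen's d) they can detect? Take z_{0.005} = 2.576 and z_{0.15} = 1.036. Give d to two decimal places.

d_min ≈ 0.34

For two independent groups of n = 228 each: d_min = (z_{α/2} + z_β)·√(2/n).
z-sum = 2.576 + 1.036 = 3.612.
d_min = 3.612 × √(2/228) = 3.612 × 0.0937 = 0.338.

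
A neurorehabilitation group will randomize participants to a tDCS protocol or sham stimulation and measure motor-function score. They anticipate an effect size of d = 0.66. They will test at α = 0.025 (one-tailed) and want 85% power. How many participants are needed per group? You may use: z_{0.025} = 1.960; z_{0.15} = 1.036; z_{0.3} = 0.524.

n = 42 per group

For two independent groups with equal n: n = 2·((z_{α} + z_β) / d)².
z_{α} + z_β = 1.960 + 1.036 = 2.996.
n = 2 × (2.996 / 0.66)² = 2 × 4.539² = 2 × 20.61 = 41.2.
Round up to the next whole participant.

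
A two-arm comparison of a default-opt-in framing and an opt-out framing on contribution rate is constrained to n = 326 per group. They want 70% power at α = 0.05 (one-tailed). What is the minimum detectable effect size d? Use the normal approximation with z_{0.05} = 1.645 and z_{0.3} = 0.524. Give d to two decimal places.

d_min ≈ 0.17

For two independent groups of n = 326 each: d_min = (z_{α} + z_β)·√(2/n).
z-sum = 1.645 + 0.524 = 2.169.
d_min = 2.169 × √(2/326) = 2.169 × 0.0783 = 0.170.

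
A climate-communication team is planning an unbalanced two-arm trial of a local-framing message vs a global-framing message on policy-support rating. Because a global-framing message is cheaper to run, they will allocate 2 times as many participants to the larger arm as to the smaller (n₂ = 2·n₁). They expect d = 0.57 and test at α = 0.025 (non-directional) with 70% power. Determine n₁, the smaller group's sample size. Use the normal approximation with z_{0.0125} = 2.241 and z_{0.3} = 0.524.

n₁ = 36

With allocation ratio k = n₂/n₁ = 2, Var(x̄₁−x̄₂) = σ²(1/n₁ + 1/(k·n₁)) = σ²·(k+1)/(k·n₁).
So n₁ = (1 + 1/k)·((z_{α/2} + z_β)/d)² = 1.500 × (2.765/0.57)².
n₁ = 1.500 × 23.53 = 35.3.
Round up: n₁ = 36, giving n₂ = 2 × 36 = 72.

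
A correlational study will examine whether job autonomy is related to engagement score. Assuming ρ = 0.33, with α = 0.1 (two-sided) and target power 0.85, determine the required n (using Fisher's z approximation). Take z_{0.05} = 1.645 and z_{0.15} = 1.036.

n = 65

Fisher's z: C = ½·ln((1+r)/(1−r)) = ½·ln(1.9851) = 0.3428.
n = ((z_{α/2} + z_β)/C)² + 3.
(1.645 + 1.036) / 0.3428 = 2.681 / 0.3428 = 7.821.
n = 7.821² + 3 = 61.17 + 3 = 64.2.
Round up.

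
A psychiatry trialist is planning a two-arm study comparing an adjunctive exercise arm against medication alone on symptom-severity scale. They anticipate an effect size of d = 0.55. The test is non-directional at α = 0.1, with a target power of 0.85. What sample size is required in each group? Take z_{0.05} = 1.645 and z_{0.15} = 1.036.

For two independent groups with equal n: n = 2·((z_{α/2} + z_β) / d)².
z_{α/2} + z_β = 1.645 + 1.036 = 2.681.
n = 2 × (2.681 / 0.55)² = 2 × 4.875² = 2 × 23.76 = 47.5.
Round up to the next whole participant.

n = 48 per group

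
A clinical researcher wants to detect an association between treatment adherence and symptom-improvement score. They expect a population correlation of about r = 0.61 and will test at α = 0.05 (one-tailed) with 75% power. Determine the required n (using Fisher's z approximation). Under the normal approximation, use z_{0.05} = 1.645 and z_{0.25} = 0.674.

Fisher's z: C = ½·ln((1+r)/(1−r)) = ½·ln(4.1282) = 0.7089.
n = ((z_{α} + z_β)/C)² + 3.
(1.645 + 0.674) / 0.7089 = 2.319 / 0.7089 = 3.271.
n = 3.271² + 3 = 10.70 + 3 = 13.7.
Round up.

n = 14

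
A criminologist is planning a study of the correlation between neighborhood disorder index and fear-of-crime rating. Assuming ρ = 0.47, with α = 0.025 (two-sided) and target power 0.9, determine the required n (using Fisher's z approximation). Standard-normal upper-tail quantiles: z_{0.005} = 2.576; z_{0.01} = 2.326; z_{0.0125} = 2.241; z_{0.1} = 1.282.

Fisher's z: C = ½·ln((1+r)/(1−r)) = ½·ln(2.7736) = 0.5101.
n = ((z_{α/2} + z_β)/C)² + 3.
(2.241 + 1.282) / 0.5101 = 3.523 / 0.5101 = 6.906.
n = 6.906² + 3 = 47.70 + 3 = 50.7.
Round up.

n = 51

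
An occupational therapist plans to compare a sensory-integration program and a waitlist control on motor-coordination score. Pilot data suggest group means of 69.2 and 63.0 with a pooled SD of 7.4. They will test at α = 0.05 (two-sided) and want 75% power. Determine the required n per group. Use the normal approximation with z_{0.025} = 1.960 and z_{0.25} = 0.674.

n = 20 per group

Cohen's d = |M₁ − M₂| / SD_pooled = |69.2 − 63.0| / 7.4 = 6.2 / 7.4 = 0.838.
For two independent groups with equal n: n = 2·((z_{α/2} + z_β) / d)².
z_{α/2} + z_β = 1.960 + 0.674 = 2.634.
n = 2 × (2.634 / 0.838)² = 2 × 3.143² = 2 × 9.88 = 19.8.
Round up to the next whole participant.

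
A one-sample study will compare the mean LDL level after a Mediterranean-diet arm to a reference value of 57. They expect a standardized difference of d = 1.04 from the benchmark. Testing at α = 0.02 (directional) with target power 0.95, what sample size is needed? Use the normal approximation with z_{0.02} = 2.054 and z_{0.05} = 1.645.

n = 13

For a one-sample test: n = ((z_{α} + z_β) / d)².
z_{α} + z_β = 2.054 + 1.645 = 3.699.
n = (3.699 / 1.04)² = 3.557² = 12.65.
Round up.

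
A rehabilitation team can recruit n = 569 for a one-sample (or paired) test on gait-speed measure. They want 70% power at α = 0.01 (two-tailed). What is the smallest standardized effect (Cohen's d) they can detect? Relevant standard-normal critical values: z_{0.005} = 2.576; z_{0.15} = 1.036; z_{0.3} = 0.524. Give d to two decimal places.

For a single sample (or paired design) of n = 569: d_min = (z_{α/2} + z_β)/√n.
z-sum = 2.576 + 0.524 = 3.100.
d_min = 3.100 / √569 = 3.100 / 23.854 = 0.130.

d_min ≈ 0.13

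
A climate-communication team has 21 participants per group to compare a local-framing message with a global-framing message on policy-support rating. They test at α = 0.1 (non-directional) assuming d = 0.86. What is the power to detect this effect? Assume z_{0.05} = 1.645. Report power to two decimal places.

power ≈ 0.87

For two equal groups, power = Φ(d·√(n/2) − z_{α/2}).
d·√(n/2) = 0.86 × √(21/2) = 0.86 × 3.240 = 2.787.
z_β = 2.787 − 1.645 = 1.142.
Power = Φ(1.142) = 0.873.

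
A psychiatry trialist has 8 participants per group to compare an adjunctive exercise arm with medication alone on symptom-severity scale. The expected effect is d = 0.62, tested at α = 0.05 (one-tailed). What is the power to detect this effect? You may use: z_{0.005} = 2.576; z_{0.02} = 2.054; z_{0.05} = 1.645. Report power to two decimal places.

power ≈ 0.34

For two equal groups, power = Φ(d·√(n/2) − z_{α}).
d·√(n/2) = 0.62 × √(8/2) = 0.62 × 2.000 = 1.240.
z_β = 1.240 − 1.645 = -0.405.
Power = Φ(-0.405) = 0.343.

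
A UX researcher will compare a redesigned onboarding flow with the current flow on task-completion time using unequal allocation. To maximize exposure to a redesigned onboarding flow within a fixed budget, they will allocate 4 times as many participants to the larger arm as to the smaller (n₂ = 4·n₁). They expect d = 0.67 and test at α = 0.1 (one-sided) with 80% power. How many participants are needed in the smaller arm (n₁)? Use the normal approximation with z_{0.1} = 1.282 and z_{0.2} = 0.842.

With allocation ratio k = n₂/n₁ = 4, Var(x̄₁−x̄₂) = σ²(1/n₁ + 1/(k·n₁)) = σ²·(k+1)/(k·n₁).
So n₁ = (1 + 1/k)·((z_{α} + z_β)/d)² = 1.250 × (2.124/0.67)².
n₁ = 1.250 × 10.05 = 12.6.
Round up: n₁ = 13, giving n₂ = 4 × 13 = 52.

n₁ = 13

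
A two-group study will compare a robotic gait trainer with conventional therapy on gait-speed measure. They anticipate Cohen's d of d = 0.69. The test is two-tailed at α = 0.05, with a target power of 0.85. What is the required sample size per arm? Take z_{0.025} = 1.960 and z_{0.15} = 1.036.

n = 38 per group

For two independent groups with equal n: n = 2·((z_{α/2} + z_β) / d)².
z_{α/2} + z_β = 1.960 + 1.036 = 2.996.
n = 2 × (2.996 / 0.69)² = 2 × 4.342² = 2 × 18.85 = 37.7.
Round up to the next whole participant.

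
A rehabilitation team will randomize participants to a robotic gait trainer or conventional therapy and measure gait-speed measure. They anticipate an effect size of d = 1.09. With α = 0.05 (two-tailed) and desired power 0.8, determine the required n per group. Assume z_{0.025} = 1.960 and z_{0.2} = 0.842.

n = 14 per group

For two independent groups with equal n: n = 2·((z_{α/2} + z_β) / d)².
z_{α/2} + z_β = 1.960 + 0.842 = 2.802.
n = 2 × (2.802 / 1.09)² = 2 × 2.571² = 2 × 6.61 = 13.2.
Round up to the next whole participant.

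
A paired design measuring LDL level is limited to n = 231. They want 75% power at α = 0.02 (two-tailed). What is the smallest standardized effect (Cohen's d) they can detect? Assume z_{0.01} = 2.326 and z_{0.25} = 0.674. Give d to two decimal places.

For a single sample (or paired design) of n = 231: d_min = (z_{α/2} + z_β)/√n.
z-sum = 2.326 + 0.674 = 3.000.
d_min = 3.000 / √231 = 3.000 / 15.199 = 0.197.

d_min ≈ 0.20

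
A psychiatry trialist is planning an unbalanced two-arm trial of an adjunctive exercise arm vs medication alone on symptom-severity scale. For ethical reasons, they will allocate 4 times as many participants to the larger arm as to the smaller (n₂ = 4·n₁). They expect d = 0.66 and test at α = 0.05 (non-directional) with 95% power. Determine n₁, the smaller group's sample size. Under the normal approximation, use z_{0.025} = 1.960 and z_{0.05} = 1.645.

n₁ = 38

With allocation ratio k = n₂/n₁ = 4, Var(x̄₁−x̄₂) = σ²(1/n₁ + 1/(k·n₁)) = σ²·(k+1)/(k·n₁).
So n₁ = (1 + 1/k)·((z_{α/2} + z_β)/d)² = 1.250 × (3.605/0.66)².
n₁ = 1.250 × 29.83 = 37.3.
Round up: n₁ = 38, giving n₂ = 4 × 38 = 152.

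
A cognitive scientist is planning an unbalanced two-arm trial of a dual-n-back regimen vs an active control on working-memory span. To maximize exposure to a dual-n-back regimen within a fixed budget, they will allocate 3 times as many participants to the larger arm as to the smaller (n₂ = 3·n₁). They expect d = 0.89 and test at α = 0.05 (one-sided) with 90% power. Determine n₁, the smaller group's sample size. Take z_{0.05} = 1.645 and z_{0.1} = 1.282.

n₁ = 15

With allocation ratio k = n₂/n₁ = 3, Var(x̄₁−x̄₂) = σ²(1/n₁ + 1/(k·n₁)) = σ²·(k+1)/(k·n₁).
So n₁ = (1 + 1/k)·((z_{α} + z_β)/d)² = 1.333 × (2.927/0.89)².
n₁ = 1.333 × 10.82 = 14.4.
Round up: n₁ = 15, giving n₂ = 3 × 15 = 45.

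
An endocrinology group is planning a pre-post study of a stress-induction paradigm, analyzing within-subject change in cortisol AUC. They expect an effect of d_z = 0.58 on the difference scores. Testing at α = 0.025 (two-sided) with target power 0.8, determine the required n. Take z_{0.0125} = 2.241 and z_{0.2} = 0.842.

For a paired (one-sample on differences) test: n = ((z_{α/2} + z_β) / d)².
z_{α/2} + z_β = 2.241 + 0.842 = 3.083.
n = (3.083 / 0.58)² = 5.316² = 28.25.
Round up.

n = 29 pairs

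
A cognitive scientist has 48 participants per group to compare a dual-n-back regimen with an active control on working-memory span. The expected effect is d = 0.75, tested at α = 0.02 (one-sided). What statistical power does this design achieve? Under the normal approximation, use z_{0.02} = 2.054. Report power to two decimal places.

power ≈ 0.95

For two equal groups, power = Φ(d·√(n/2) − z_{α}).
d·√(n/2) = 0.75 × √(48/2) = 0.75 × 4.899 = 3.674.
z_β = 3.674 − 2.054 = 1.620.
Power = Φ(1.620) = 0.947.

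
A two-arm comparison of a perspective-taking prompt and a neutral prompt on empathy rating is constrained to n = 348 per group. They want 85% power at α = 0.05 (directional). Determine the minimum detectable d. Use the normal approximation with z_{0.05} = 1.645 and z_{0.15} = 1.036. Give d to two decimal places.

For two independent groups of n = 348 each: d_min = (z_{α} + z_β)·√(2/n).
z-sum = 1.645 + 1.036 = 2.681.
d_min = 2.681 × √(2/348) = 2.681 × 0.0758 = 0.203.

d_min ≈ 0.20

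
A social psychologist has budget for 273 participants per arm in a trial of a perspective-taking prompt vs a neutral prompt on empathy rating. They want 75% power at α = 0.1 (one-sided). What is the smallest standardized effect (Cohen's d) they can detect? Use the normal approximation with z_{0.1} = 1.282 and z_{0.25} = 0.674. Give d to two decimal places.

d_min ≈ 0.17

For two independent groups of n = 273 each: d_min = (z_{α} + z_β)·√(2/n).
z-sum = 1.282 + 0.674 = 1.956.
d_min = 1.956 × √(2/273) = 1.956 × 0.0856 = 0.167.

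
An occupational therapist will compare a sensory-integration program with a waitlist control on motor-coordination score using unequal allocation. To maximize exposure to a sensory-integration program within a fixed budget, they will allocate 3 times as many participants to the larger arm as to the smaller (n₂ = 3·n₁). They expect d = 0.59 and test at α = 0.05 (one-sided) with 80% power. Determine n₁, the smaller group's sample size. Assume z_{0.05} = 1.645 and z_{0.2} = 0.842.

With allocation ratio k = n₂/n₁ = 3, Var(x̄₁−x̄₂) = σ²(1/n₁ + 1/(k·n₁)) = σ²·(k+1)/(k·n₁).
So n₁ = (1 + 1/k)·((z_{α} + z_β)/d)² = 1.333 × (2.487/0.59)².
n₁ = 1.333 × 17.77 = 23.7.
Round up: n₁ = 24, giving n₂ = 3 × 24 = 72.

n₁ = 24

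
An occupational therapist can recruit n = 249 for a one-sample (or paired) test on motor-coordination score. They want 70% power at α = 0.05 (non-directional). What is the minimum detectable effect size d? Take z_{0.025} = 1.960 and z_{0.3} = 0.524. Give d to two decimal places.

For a single sample (or paired design) of n = 249: d_min = (z_{α/2} + z_β)/√n.
z-sum = 1.960 + 0.524 = 2.484.
d_min = 2.484 / √249 = 2.484 / 15.780 = 0.157.

d_min ≈ 0.16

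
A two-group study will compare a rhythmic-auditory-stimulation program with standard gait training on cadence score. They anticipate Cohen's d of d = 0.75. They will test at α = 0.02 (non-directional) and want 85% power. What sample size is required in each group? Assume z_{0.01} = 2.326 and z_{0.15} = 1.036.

n = 41 per group

For two independent groups with equal n: n = 2·((z_{α/2} + z_β) / d)².
z_{α/2} + z_β = 2.326 + 1.036 = 3.362.
n = 2 × (3.362 / 0.75)² = 2 × 4.483² = 2 × 20.09 = 40.2.
Round up to the next whole participant.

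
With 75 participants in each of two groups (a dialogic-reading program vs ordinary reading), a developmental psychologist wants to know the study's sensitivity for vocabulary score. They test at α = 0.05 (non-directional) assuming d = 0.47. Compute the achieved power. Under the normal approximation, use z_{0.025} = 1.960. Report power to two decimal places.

For two equal groups, power = Φ(d·√(n/2) − z_{α/2}).
d·√(n/2) = 0.47 × √(75/2) = 0.47 × 6.124 = 2.878.
z_β = 2.878 − 1.960 = 0.918.
Power = Φ(0.918) = 0.821.

power ≈ 0.82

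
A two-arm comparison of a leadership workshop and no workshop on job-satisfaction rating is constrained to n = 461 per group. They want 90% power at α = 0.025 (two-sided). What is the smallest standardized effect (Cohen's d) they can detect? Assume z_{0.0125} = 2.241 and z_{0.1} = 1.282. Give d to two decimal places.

d_min ≈ 0.23

For two independent groups of n = 461 each: d_min = (z_{α/2} + z_β)·√(2/n).
z-sum = 2.241 + 1.282 = 3.523.
d_min = 3.523 × √(2/461) = 3.523 × 0.0659 = 0.232.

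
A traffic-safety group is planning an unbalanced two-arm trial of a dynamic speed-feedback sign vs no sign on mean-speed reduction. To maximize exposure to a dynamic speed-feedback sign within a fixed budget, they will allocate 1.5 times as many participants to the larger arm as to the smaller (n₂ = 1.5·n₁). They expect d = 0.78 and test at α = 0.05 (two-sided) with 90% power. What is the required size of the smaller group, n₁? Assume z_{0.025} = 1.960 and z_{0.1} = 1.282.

n₁ = 29

With allocation ratio k = n₂/n₁ = 1.5, Var(x̄₁−x̄₂) = σ²(1/n₁ + 1/(k·n₁)) = σ²·(k+1)/(k·n₁).
So n₁ = (1 + 1/k)·((z_{α/2} + z_β)/d)² = 1.667 × (3.242/0.78)².
n₁ = 1.667 × 17.28 = 28.8.
Round up: n₁ = 29, giving n₂ = ⌈1.5 × 29⌉ = ⌈43.5⌉ = 44.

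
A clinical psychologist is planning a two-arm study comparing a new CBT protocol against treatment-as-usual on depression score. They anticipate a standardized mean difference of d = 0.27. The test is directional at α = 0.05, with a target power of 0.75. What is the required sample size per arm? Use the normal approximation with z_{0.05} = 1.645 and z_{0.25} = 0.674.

For two independent groups with equal n: n = 2·((z_{α} + z_β) / d)².
z_{α} + z_β = 1.645 + 0.674 = 2.319.
n = 2 × (2.319 / 0.27)² = 2 × 8.589² = 2 × 73.77 = 147.5.
Round up to the next whole participant.

n = 148 per group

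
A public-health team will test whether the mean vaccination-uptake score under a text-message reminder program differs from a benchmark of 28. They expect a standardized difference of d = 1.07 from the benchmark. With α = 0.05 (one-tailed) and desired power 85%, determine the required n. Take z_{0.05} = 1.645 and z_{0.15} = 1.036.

For a one-sample test: n = ((z_{α} + z_β) / d)².
z_{α} + z_β = 1.645 + 1.036 = 2.681.
n = (2.681 / 1.07)² = 2.506² = 6.28.
Round up.

n = 7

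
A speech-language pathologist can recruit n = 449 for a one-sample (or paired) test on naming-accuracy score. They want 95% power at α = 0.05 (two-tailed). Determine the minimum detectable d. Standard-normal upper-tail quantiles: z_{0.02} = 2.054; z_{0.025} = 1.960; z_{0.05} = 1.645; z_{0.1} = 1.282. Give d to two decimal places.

d_min ≈ 0.17

For a single sample (or paired design) of n = 449: d_min = (z_{α/2} + z_β)/√n.
z-sum = 1.960 + 1.645 = 3.605.
d_min = 3.605 / √449 = 3.605 / 21.190 = 0.170.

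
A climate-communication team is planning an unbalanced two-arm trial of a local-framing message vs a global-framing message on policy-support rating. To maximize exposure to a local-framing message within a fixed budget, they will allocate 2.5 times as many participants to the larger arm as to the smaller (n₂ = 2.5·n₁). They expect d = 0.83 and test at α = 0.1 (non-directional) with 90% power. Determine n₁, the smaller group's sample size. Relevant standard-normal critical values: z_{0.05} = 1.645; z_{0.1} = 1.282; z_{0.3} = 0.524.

n₁ = 18

With allocation ratio k = n₂/n₁ = 2.5, Var(x̄₁−x̄₂) = σ²(1/n₁ + 1/(k·n₁)) = σ²·(k+1)/(k·n₁).
So n₁ = (1 + 1/k)·((z_{α/2} + z_β)/d)² = 1.400 × (2.927/0.83)².
n₁ = 1.400 × 12.44 = 17.4.
Round up: n₁ = 18, giving n₂ = 2.5 × 18 = 45.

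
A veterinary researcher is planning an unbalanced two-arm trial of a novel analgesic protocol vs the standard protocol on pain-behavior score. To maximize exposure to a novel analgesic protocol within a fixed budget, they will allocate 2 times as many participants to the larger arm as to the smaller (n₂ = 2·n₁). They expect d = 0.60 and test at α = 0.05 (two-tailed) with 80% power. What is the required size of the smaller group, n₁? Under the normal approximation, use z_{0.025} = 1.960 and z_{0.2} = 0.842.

With allocation ratio k = n₂/n₁ = 2, Var(x̄₁−x̄₂) = σ²(1/n₁ + 1/(k·n₁)) = σ²·(k+1)/(k·n₁).
So n₁ = (1 + 1/k)·((z_{α/2} + z_β)/d)² = 1.500 × (2.802/0.60)².
n₁ = 1.500 × 21.81 = 32.7.
Round up: n₁ = 33, giving n₂ = 2 × 33 = 66.

n₁ = 33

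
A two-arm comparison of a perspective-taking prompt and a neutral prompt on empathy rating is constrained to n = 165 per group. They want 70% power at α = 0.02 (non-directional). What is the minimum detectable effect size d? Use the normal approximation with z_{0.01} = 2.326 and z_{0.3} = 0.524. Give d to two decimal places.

d_min ≈ 0.31

For two independent groups of n = 165 each: d_min = (z_{α/2} + z_β)·√(2/n).
z-sum = 2.326 + 0.524 = 2.850.
d_min = 2.850 × √(2/165) = 2.850 × 0.1101 = 0.314.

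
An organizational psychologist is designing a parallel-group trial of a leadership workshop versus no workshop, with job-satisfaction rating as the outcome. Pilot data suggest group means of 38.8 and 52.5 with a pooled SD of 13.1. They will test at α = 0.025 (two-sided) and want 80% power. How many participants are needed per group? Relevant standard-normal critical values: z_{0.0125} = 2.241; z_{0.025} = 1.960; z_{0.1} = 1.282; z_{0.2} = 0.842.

Cohen's d = |M₁ − M₂| / SD_pooled = |38.8 − 52.5| / 13.1 = 13.7 / 13.1 = 1.046.
For two independent groups with equal n: n = 2·((z_{α/2} + z_β) / d)².
z_{α/2} + z_β = 2.241 + 0.842 = 3.083.
n = 2 × (3.083 / 1.046)² = 2 × 2.947² = 2 × 8.69 = 17.4.
Round up to the next whole participant.

n = 18 per group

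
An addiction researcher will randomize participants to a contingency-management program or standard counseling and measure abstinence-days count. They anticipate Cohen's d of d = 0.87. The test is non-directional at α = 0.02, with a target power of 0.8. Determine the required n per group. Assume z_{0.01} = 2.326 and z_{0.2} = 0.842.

For two independent groups with equal n: n = 2·((z_{α/2} + z_β) / d)².
z_{α/2} + z_β = 2.326 + 0.842 = 3.168.
n = 2 × (3.168 / 0.87)² = 2 × 3.641² = 2 × 13.26 = 26.5.
Round up to the next whole participant.

n = 27 per group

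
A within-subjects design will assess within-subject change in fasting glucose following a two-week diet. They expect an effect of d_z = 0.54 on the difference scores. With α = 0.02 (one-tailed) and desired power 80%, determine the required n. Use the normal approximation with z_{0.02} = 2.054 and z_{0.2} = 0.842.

n = 29 pairs

For a paired (one-sample on differences) test: n = ((z_{α} + z_β) / d)².
z_{α} + z_β = 2.054 + 0.842 = 2.896.
n = (2.896 / 0.54)² = 5.363² = 28.76.
Round up.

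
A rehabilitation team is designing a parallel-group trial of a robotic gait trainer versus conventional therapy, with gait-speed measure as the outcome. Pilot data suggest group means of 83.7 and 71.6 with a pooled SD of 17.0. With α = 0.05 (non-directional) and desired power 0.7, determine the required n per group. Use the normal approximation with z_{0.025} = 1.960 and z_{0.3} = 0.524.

n = 25 per group

Cohen's d = |M₁ − M₂| / SD_pooled = |83.7 − 71.6| / 17.0 = 12.1 / 17.0 = 0.712.
For two independent groups with equal n: n = 2·((z_{α/2} + z_β) / d)².
z_{α/2} + z_β = 1.960 + 0.524 = 2.484.
n = 2 × (2.484 / 0.712)² = 2 × 3.489² = 2 × 12.17 = 24.3.
Round up to the next whole participant.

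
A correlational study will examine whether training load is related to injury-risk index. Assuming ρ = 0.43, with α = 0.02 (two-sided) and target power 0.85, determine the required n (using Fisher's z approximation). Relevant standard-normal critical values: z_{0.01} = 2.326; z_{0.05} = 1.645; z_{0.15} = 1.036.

Fisher's z: C = ½·ln((1+r)/(1−r)) = ½·ln(2.5088) = 0.4599.
n = ((z_{α/2} + z_β)/C)² + 3.
(2.326 + 1.036) / 0.4599 = 3.362 / 0.4599 = 7.310.
n = 7.310² + 3 = 53.44 + 3 = 56.4.
Round up.

n = 57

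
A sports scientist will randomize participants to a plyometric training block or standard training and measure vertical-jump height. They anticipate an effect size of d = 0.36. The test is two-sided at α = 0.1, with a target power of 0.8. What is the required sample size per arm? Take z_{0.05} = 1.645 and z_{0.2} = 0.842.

For two independent groups with equal n: n = 2·((z_{α/2} + z_β) / d)².
z_{α/2} + z_β = 1.645 + 0.842 = 2.487.
n = 2 × (2.487 / 0.36)² = 2 × 6.908² = 2 × 47.73 = 95.5.
Round up to the next whole participant.

n = 96 per group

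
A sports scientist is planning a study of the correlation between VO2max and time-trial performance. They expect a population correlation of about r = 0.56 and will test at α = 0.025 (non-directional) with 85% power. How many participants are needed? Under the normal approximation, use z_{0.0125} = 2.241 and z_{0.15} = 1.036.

Fisher's z: C = ½·ln((1+r)/(1−r)) = ½·ln(3.5455) = 0.6328.
n = ((z_{α/2} + z_β)/C)² + 3.
(2.241 + 1.036) / 0.6328 = 3.277 / 0.6328 = 5.179.
n = 5.179² + 3 = 26.82 + 3 = 29.8.
Round up.

n = 30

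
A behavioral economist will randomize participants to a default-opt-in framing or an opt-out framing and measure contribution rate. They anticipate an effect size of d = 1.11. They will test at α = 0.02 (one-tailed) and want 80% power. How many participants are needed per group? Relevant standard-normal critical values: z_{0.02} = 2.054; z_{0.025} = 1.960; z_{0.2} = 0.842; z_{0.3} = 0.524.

For two independent groups with equal n: n = 2·((z_{α} + z_β) / d)².
z_{α} + z_β = 2.054 + 0.842 = 2.896.
n = 2 × (2.896 / 1.11)² = 2 × 2.609² = 2 × 6.81 = 13.6.
Round up to the next whole participant.

n = 14 per group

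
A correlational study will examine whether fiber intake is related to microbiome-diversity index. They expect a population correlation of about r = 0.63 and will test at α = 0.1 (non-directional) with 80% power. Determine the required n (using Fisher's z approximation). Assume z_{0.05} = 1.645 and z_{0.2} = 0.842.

Fisher's z: C = ½·ln((1+r)/(1−r)) = ½·ln(4.4054) = 0.7414.
n = ((z_{α/2} + z_β)/C)² + 3.
(1.645 + 0.842) / 0.7414 = 2.487 / 0.7414 = 3.354.
n = 3.354² + 3 = 11.25 + 3 = 14.3.
Round up.

n = 15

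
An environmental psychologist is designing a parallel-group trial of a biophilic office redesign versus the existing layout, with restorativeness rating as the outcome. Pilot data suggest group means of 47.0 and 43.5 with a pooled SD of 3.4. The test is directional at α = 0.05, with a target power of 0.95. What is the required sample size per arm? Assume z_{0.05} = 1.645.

n = 21 per group

Cohen's d = |M₁ − M₂| / SD_pooled = |47.0 − 43.5| / 3.4 = 3.5 / 3.4 = 1.029.
For two independent groups with equal n: n = 2·((z_{α} + z_β) / d)².
z_{α} + z_β = 1.645 + 1.645 = 3.290.
n = 2 × (3.290 / 1.029)² = 2 × 3.197² = 2 × 10.22 = 20.4.
Round up to the next whole participant.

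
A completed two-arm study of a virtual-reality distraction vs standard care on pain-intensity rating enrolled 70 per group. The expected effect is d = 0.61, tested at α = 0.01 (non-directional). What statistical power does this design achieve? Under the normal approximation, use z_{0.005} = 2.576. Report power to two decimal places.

power ≈ 0.85

For two equal groups, power = Φ(d·√(n/2) − z_{α/2}).
d·√(n/2) = 0.61 × √(70/2) = 0.61 × 5.916 = 3.609.
z_β = 3.609 − 2.576 = 1.033.
Power = Φ(1.033) = 0.849.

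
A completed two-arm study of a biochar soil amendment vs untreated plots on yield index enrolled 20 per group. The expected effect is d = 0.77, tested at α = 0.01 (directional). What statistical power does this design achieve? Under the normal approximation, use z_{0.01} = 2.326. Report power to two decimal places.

For two equal groups, power = Φ(d·√(n/2) − z_{α}).
d·√(n/2) = 0.77 × √(20/2) = 0.77 × 3.162 = 2.435.
z_β = 2.435 − 2.326 = 0.109.
Power = Φ(0.109) = 0.543.

power ≈ 0.54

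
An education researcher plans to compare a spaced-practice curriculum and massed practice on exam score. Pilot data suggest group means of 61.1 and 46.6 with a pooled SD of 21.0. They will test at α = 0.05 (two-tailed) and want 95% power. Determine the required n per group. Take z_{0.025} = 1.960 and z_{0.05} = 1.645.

n = 55 per group

Cohen's d = |M₁ − M₂| / SD_pooled = |61.1 − 46.6| / 21.0 = 14.5 / 21.0 = 0.690.
For two independent groups with equal n: n = 2·((z_{α/2} + z_β) / d)².
z_{α/2} + z_β = 1.960 + 1.645 = 3.605.
n = 2 × (3.605 / 0.690)² = 2 × 5.225² = 2 × 27.30 = 54.6.
Round up to the next whole participant.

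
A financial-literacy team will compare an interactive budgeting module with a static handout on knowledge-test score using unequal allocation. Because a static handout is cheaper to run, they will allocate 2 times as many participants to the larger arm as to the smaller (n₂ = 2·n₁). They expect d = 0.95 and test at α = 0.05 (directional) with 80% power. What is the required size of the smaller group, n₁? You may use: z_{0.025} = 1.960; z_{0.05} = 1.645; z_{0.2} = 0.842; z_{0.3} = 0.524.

n₁ = 11

With allocation ratio k = n₂/n₁ = 2, Var(x̄₁−x̄₂) = σ²(1/n₁ + 1/(k·n₁)) = σ²·(k+1)/(k·n₁).
So n₁ = (1 + 1/k)·((z_{α} + z_β)/d)² = 1.500 × (2.487/0.95)².
n₁ = 1.500 × 6.85 = 10.3.
Round up: n₁ = 11, giving n₂ = 2 × 11 = 22.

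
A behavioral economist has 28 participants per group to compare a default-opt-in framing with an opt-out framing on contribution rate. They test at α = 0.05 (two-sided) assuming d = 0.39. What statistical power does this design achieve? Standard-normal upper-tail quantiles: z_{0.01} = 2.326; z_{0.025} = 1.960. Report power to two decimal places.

For two equal groups, power = Φ(d·√(n/2) − z_{α/2}).
d·√(n/2) = 0.39 × √(28/2) = 0.39 × 3.742 = 1.459.
z_β = 1.459 − 1.960 = -0.501.
Power = Φ(-0.501) = 0.308.

power ≈ 0.31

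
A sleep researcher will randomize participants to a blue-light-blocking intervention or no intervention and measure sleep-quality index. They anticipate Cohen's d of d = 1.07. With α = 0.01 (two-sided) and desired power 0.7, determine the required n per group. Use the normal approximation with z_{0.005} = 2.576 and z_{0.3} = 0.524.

n = 17 per group

For two independent groups with equal n: n = 2·((z_{α/2} + z_β) / d)².
z_{α/2} + z_β = 2.576 + 0.524 = 3.100.
n = 2 × (3.100 / 1.07)² = 2 × 2.897² = 2 × 8.39 = 16.8.
Round up to the next whole participant.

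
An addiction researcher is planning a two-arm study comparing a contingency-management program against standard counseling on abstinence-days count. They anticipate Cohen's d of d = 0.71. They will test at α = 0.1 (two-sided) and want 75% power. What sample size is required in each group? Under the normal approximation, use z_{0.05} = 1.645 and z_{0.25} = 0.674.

For two independent groups with equal n: n = 2·((z_{α/2} + z_β) / d)².
z_{α/2} + z_β = 1.645 + 0.674 = 2.319.
n = 2 × (2.319 / 0.71)² = 2 × 3.266² = 2 × 10.67 = 21.3.
Round up to the next whole participant.

n = 22 per group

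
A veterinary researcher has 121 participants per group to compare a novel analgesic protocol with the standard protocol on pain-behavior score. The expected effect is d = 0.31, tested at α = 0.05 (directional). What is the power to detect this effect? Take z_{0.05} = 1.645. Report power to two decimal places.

For two equal groups, power = Φ(d·√(n/2) − z_{α}).
d·√(n/2) = 0.31 × √(121/2) = 0.31 × 7.778 = 2.411.
z_β = 2.411 − 1.645 = 0.766.
Power = Φ(0.766) = 0.778.

power ≈ 0.78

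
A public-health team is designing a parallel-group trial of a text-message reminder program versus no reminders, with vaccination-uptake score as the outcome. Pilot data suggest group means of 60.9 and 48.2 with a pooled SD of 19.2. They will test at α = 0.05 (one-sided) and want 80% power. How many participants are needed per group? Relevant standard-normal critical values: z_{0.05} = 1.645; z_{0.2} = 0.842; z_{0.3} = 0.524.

n = 29 per group

Cohen's d = |M₁ − M₂| / SD_pooled = |60.9 − 48.2| / 19.2 = 12.7 / 19.2 = 0.661.
For two independent groups with equal n: n = 2·((z_{α} + z_β) / d)².
z_{α} + z_β = 1.645 + 0.842 = 2.487.
n = 2 × (2.487 / 0.661)² = 2 × 3.762² = 2 × 14.16 = 28.3.
Round up to the next whole participant.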